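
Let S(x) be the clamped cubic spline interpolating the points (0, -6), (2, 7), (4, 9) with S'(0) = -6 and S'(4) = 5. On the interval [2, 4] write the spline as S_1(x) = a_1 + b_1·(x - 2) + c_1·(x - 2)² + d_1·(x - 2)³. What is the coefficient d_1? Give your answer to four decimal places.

2.2188

Write σ_i for S''(x_i). With h_i = 2, 2 and divided differences Δ_i = 13/2, 1, the continuity of S' gives the tridiagonal system
  2·σ_0 + 8·σ_1 + 2·σ_2 = 6(Δ_1 - Δ_0) = -33
Clamped end conditions give two more equations: 2h_0·σ_0 + h_0·σ_1 = 6(Δ_0 - S'(0)) = 75 and h_1·σ_1 + 2h_1·σ_2 = 6(S'(4) - Δ_1) = 24.
Solving: σ_0 = 205/8, σ_1 = -55/4, σ_2 = 103/8.
On [2, 4], with S_1(x) = a_1 + b_1·(x - 2) + c_1·(x - 2)² + d_1·(x - 2)³: c_1 = σ_1/2 = -55/8, d_1 = (σ_2 - σ_1)/(6h_1) = 71/32, b_1 = Δ_1 - h_1(2σ_1 + σ_2)/6 = 47/8.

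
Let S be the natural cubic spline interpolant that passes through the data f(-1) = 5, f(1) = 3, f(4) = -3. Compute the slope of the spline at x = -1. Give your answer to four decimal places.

Let M_i = S''(x_i). Step sizes h_i = 2, 3; slopes of the chords Δ_i = (y_(i+1) - y_i)/h_i = -1, -2.
  2·M_0 + 10·M_1 + 3·M_2 = 6(Δ_1 - Δ_0) = -6
Natural end conditions: M_0 = M_2 = 0.
Forward elimination and back-substitution give M_0 = 0, M_1 = -3/5, M_2 = 0.
On [-1, 1], S'(x) = b_0 + 2c_0·(x + 1) + 3d_0·(x + 1)² with b_0 = Δ_0 - h_0(2M_0 + M_1)/6 = -4/5, c_0 = M_0/2 = 0, d_0 = (M_1 - M_0)/(6h_0) = -1/20. So S'(-1) = -4/5.

-0.8000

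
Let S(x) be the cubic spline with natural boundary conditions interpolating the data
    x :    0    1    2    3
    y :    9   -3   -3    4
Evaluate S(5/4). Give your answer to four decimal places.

With σ_i denoting the second derivative at x_i, h_i = 1, 1, 1, and Δ_i = (y_(i+1) − y_i)/h_i = -12, 0, 7:
  1·σ_0 + 4·σ_1 + 1·σ_2 = 6(Δ_1 - Δ_0) = 72
  1·σ_1 + 4·σ_2 + 1·σ_3 = 6(Δ_2 - Δ_1) = 42
Natural end conditions: σ_0 = σ_3 = 0.
Solving: σ_0 = 0, σ_1 = 82/5, σ_2 = 32/5, σ_3 = 0.
On [1, 2], S(x) = -3 - 98/15·(x - 1) + 41/5·(x - 1)² - 5/3·(x - 1)³.
With (x - 1) = 1/4: S(5/4) = -1327/320.

-4.1469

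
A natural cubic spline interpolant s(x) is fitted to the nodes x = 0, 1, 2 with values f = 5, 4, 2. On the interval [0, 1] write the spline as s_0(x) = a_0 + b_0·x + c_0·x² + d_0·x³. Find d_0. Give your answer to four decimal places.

-0.2500

With M_i denoting the second derivative at x_i, h_i = 1, 1, and Δ_i = (y_(i+1) − y_i)/h_i = -1, -2:
  1·M_0 + 4·M_1 + 1·M_2 = 6(Δ_1 - Δ_0) = -6
Natural end conditions: M_0 = M_2 = 0.
Solving the tridiagonal system: M_0 = 0, M_1 = -3/2, M_2 = 0.
On [0, 1], with s_0(x) = a_0 + b_0·x + c_0·x² + d_0·x³: c_0 = M_0/2 = 0, d_0 = (M_1 - M_0)/(6h_0) = -1/4, b_0 = Δ_0 - h_0(2M_0 + M_1)/6 = -3/4.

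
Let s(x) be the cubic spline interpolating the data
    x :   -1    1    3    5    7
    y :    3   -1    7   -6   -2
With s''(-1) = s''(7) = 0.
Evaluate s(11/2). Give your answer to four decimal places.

Write M_i for s''(x_i). With h_i = 2, 2, 2, 2 and divided differences Δ_i = -2, 4, -13/2, 2, the continuity of s' gives the tridiagonal system
  2·M_0 + 8·M_1 + 2·M_2 = 6(Δ_1 - Δ_0) = 36
  2·M_1 + 8·M_2 + 2·M_3 = 6(Δ_2 - Δ_1) = -63
  2·M_2 + 8·M_3 + 2·M_4 = 6(Δ_3 - Δ_2) = 51
Natural end conditions: M_0 = M_4 = 0.
Solving the tridiagonal system: M_0 = 0, M_1 = 843/112, M_2 = -339/28, M_3 = 1053/112, M_4 = 0.
On [5, 7], s(x) = -6 - 239/56·(x - 5) + 1053/224·(x - 5)² - 351/448·(x - 5)³.
With (x - 5) = 1/2: s(11/2) = -3613/512.

-7.0566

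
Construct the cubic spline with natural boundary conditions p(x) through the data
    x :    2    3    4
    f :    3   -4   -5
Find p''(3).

Let m_i = p''(x_i). Step sizes h_i = 1, 1; slopes of the chords Δ_i = (y_(i+1) - y_i)/h_i = -7, -1.
  1·m_0 + 4·m_1 + 1·m_2 = 6(Δ_1 - Δ_0) = 36
Natural end conditions: m_0 = m_2 = 0.
Solving: m_0 = 0, m_1 = 9, m_2 = 0.

9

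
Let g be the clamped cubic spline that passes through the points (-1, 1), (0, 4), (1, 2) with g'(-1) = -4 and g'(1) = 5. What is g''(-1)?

Let m_i = g''(x_i). Step sizes h_i = 1, 1; slopes of the chords Δ_i = (y_(i+1) - y_i)/h_i = 3, -2.
  1·m_0 + 4·m_1 + 1·m_2 = 6(Δ_1 - Δ_0) = -30
Clamped end conditions give two more equations: 2h_0·m_0 + h_0·m_1 = 6(Δ_0 - g'(-1)) = 42 and h_1·m_1 + 2h_1·m_2 = 6(g'(1) - Δ_1) = 42.
Solving the tridiagonal system: m_0 = 33, m_1 = -24, m_2 = 33.

33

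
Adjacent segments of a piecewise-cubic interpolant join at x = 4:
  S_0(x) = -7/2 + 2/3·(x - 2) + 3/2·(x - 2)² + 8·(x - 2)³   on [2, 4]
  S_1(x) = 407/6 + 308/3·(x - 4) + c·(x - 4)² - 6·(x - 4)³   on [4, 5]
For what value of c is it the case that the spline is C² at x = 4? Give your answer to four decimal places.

49.5000

S_0''(x) = 3 + 48·(x - 2), so S_0''(4) = 99. On the right, S_1''(4) = 2c, so c = 99/2.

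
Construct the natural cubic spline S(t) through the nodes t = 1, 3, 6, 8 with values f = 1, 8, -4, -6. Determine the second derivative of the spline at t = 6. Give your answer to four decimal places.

3.4615

Write M_i for S''(x_i). With h_i = 2, 3, 2 and divided differences Δ_i = 7/2, -4, -1, the continuity of S' gives the tridiagonal system
  2·M_0 + 10·M_1 + 3·M_2 = 6(Δ_1 - Δ_0) = -45
  3·M_1 + 10·M_2 + 2·M_3 = 6(Δ_2 - Δ_1) = 18
Natural end conditions: M_0 = M_3 = 0.
Solving: M_0 = 0, M_1 = -72/13, M_2 = 45/13, M_3 = 0.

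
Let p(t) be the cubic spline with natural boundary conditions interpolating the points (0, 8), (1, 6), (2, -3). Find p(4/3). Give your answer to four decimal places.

Put M_i = p'' at the i-th knot. Here h = (1, 1) and Δ = (-2, -9), so the interior equations h_(i-1)·M_(i-1) + 2(h_(i-1)+h_i)·M_i + h_i·M_(i+1) = 6(Δ_i − Δ_(i-1)) read
  1·M_0 + 4·M_1 + 1·M_2 = 6(Δ_1 - Δ_0) = -42
Natural end conditions: M_0 = M_2 = 0.
Solving: M_0 = 0, M_1 = -21/2, M_2 = 0.
On [1, 2], p(t) = 6 - 11/2·(t - 1) - 21/4·(t - 1)² + 7/4·(t - 1)³.
With (t - 1) = 1/3: p(4/3) = 197/54.

3.6481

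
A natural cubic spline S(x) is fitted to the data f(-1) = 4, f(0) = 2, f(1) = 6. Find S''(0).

9

Put M_i = S'' at the i-th knot. Here h = (1, 1) and Δ = (-2, 4), so the interior equations h_(i-1)·M_(i-1) + 2(h_(i-1)+h_i)·M_i + h_i·M_(i+1) = 6(Δ_i − Δ_(i-1)) read
  1·M_0 + 4·M_1 + 1·M_2 = 6(Δ_1 - Δ_0) = 36
Natural end conditions: M_0 = M_2 = 0.
Solving the tridiagonal system: M_0 = 0, M_1 = 9, M_2 = 0.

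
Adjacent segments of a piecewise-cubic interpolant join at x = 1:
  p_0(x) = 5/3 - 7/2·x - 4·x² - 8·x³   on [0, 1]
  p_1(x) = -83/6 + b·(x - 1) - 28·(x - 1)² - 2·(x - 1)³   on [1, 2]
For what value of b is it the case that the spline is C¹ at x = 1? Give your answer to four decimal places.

p_0'(x) = -7/2 - 8·x - 24·x², so p_0'(1) = -71/2. On the right, p_1'(1) = b, so b = -71/2.

-35.5000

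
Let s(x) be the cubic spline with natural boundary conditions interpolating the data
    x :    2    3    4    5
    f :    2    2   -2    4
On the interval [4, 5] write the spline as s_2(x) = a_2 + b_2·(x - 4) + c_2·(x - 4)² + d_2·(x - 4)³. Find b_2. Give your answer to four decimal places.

With M_i denoting the second derivative at x_i, h_i = 1, 1, 1, and Δ_i = (y_(i+1) − y_i)/h_i = 0, -4, 6:
  1·M_0 + 4·M_1 + 1·M_2 = 6(Δ_1 - Δ_0) = -24
  1·M_1 + 4·M_2 + 1·M_3 = 6(Δ_2 - Δ_1) = 60
Natural end conditions: M_0 = M_3 = 0.
Solving: M_0 = 0, M_1 = -52/5, M_2 = 88/5, M_3 = 0.
On [4, 5], with s_2(x) = a_2 + b_2·(x - 4) + c_2·(x - 4)² + d_2·(x - 4)³: c_2 = M_2/2 = 44/5, d_2 = (M_3 - M_2)/(6h_2) = -44/15, b_2 = Δ_2 - h_2(2M_2 + M_3)/6 = 2/15.

0.1333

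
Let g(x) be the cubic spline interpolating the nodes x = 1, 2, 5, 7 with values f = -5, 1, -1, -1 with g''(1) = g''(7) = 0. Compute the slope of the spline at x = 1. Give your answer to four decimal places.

With M_i denoting the second derivative at x_i, h_i = 1, 3, 2, and Δ_i = (y_(i+1) − y_i)/h_i = 6, -2/3, 0:
  1·M_0 + 8·M_1 + 3·M_2 = 6(Δ_1 - Δ_0) = -40
  3·M_1 + 10·M_2 + 2·M_3 = 6(Δ_2 - Δ_1) = 4
Natural end conditions: M_0 = M_3 = 0.
Solving: M_0 = 0, M_1 = -412/71, M_2 = 152/71, M_3 = 0.
On [1, 2], g'(x) = b_0 + 2c_0·(x - 1) + 3d_0·(x - 1)² with b_0 = Δ_0 - h_0(2M_0 + M_1)/6 = 1484/213, c_0 = M_0/2 = 0, d_0 = (M_1 - M_0)/(6h_0) = -206/213. So g'(1) = 1484/213.

6.9671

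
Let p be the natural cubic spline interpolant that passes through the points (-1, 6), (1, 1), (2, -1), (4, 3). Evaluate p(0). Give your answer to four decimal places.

Put M_i = p'' at the i-th knot. Here h = (2, 1, 2) and Δ = (-5/2, -2, 2), so the interior equations h_(i-1)·M_(i-1) + 2(h_(i-1)+h_i)·M_i + h_i·M_(i+1) = 6(Δ_i − Δ_(i-1)) read
  2·M_0 + 6·M_1 + 1·M_2 = 6(Δ_1 - Δ_0) = 3
  1·M_1 + 6·M_2 + 2·M_3 = 6(Δ_2 - Δ_1) = 24
Natural end conditions: M_0 = M_3 = 0.
Hence M_0 = 0, M_1 = -6/35, M_2 = 141/35, M_3 = 0.
On [-1, 1], p(x) = 6 - 171/70·(x + 1) + 0·(x + 1)² - 1/70·(x + 1)³.
With (x + 1) = 1: p(0) = 124/35.

3.5429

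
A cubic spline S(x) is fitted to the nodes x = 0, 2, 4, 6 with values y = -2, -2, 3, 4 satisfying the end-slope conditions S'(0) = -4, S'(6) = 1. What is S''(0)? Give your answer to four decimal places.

Let M_i = S''(x_i). Step sizes h_i = 2, 2, 2; slopes of the chords Δ_i = (y_(i+1) - y_i)/h_i = 0, 5/2, 1/2.
  2·M_0 + 8·M_1 + 2·M_2 = 6(Δ_1 - Δ_0) = 15
  2·M_1 + 8·M_2 + 2·M_3 = 6(Δ_2 - Δ_1) = -12
Clamped end conditions give two more equations: 2h_0·M_0 + h_0·M_1 = 6(Δ_0 - S'(0)) = 24 and h_2·M_2 + 2h_2·M_3 = 6(S'(6) - Δ_2) = 3.
Solving the tridiagonal system: M_0 = 82/15, M_1 = 16/15, M_2 = -67/30, M_3 = 28/15.

5.4667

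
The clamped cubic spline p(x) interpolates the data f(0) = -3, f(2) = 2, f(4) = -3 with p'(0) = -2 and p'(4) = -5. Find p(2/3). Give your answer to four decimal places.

-2.5556

Let M_i = p''(x_i). Step sizes h_i = 2, 2; slopes of the chords Δ_i = (y_(i+1) - y_i)/h_i = 5/2, -5/2.
  2·M_0 + 8·M_1 + 2·M_2 = 6(Δ_1 - Δ_0) = -30
Clamped end conditions give two more equations: 2h_0·M_0 + h_0·M_1 = 6(Δ_0 - p'(0)) = 27 and h_1·M_1 + 2h_1·M_2 = 6(p'(4) - Δ_1) = -15.
Hence M_0 = 39/4, M_1 = -6, M_2 = -3/4.
On [0, 2], p(x) = -3 - 2·x + 39/8·x² - 21/16·x³.
With x = 2/3: p(2/3) = -23/9.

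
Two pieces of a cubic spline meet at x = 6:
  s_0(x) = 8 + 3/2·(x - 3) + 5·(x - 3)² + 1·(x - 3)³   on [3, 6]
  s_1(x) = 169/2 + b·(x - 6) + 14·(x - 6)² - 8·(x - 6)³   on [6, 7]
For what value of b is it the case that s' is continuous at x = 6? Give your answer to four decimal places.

58.5000

s_0'(x) = 3/2 + 10·(x - 3) + 3·(x - 3)², so s_0'(6) = 117/2. On the right, s_1'(6) = b, so b = 117/2.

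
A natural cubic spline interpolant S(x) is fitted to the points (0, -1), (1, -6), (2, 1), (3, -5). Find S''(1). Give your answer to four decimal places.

24.4000

Put m_i = S'' at the i-th knot. Here h = (1, 1, 1) and Δ = (-5, 7, -6), so the interior equations h_(i-1)·m_(i-1) + 2(h_(i-1)+h_i)·m_i + h_i·m_(i+1) = 6(Δ_i − Δ_(i-1)) read
  1·m_0 + 4·m_1 + 1·m_2 = 6(Δ_1 - Δ_0) = 72
  1·m_1 + 4·m_2 + 1·m_3 = 6(Δ_2 - Δ_1) = -78
Natural end conditions: m_0 = m_3 = 0.
Solving: m_0 = 0, m_1 = 122/5, m_2 = -128/5, m_3 = 0.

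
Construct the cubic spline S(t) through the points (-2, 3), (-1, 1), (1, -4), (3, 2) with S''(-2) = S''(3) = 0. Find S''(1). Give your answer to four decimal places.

With m_i denoting the second derivative at x_i, h_i = 1, 2, 2, and Δ_i = (y_(i+1) − y_i)/h_i = -2, -5/2, 3:
  1·m_0 + 6·m_1 + 2·m_2 = 6(Δ_1 - Δ_0) = -3
  2·m_1 + 8·m_2 + 2·m_3 = 6(Δ_2 - Δ_1) = 33
Natural end conditions: m_0 = m_3 = 0.
Hence m_0 = 0, m_1 = -45/22, m_2 = 51/11, m_3 = 0.

4.6364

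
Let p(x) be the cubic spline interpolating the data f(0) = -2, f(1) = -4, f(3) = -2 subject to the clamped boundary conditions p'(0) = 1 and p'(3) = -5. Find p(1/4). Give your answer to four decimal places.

-2.1250

Write σ_i for p''(x_i). With h_i = 1, 2 and divided differences Δ_i = -2, 1, the continuity of p' gives the tridiagonal system
  1·σ_0 + 6·σ_1 + 2·σ_2 = 6(Δ_1 - Δ_0) = 18
Clamped end conditions give two more equations: 2h_0·σ_0 + h_0·σ_1 = 6(Δ_0 - p'(0)) = -18 and h_1·σ_1 + 2h_1·σ_2 = 6(p'(3) - Δ_1) = -36.
Solving: σ_0 = -14, σ_1 = 10, σ_2 = -14.
On [0, 1], p(x) = -2 + 1·x - 7·x² + 4·x³.
With x = 1/4: p(1/4) = -17/8.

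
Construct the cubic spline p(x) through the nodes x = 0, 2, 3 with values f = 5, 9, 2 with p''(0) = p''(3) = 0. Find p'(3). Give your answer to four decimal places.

Let σ_i = p''(x_i). Step sizes h_i = 2, 1; slopes of the chords Δ_i = (y_(i+1) - y_i)/h_i = 2, -7.
  2·σ_0 + 6·σ_1 + 1·σ_2 = 6(Δ_1 - Δ_0) = -54
Natural end conditions: σ_0 = σ_2 = 0.
Solving: σ_0 = 0, σ_1 = -9, σ_2 = 0.
On [2, 3], p'(x) = b_1 + 2c_1·(x - 2) + 3d_1·(x - 2)² with b_1 = Δ_1 - h_1(2σ_1 + σ_2)/6 = -4, c_1 = σ_1/2 = -9/2, d_1 = (σ_2 - σ_1)/(6h_1) = 3/2. So p'(3) = -17/2.

-8.5000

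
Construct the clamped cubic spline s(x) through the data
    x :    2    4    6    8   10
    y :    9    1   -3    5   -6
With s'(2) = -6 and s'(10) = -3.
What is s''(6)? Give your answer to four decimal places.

Let σ_i = s''(x_i). Step sizes h_i = 2, 2, 2, 2; slopes of the chords Δ_i = (y_(i+1) - y_i)/h_i = -4, -2, 4, -11/2.
  2·σ_0 + 8·σ_1 + 2·σ_2 = 6(Δ_1 - Δ_0) = 12
  2·σ_1 + 8·σ_2 + 2·σ_3 = 6(Δ_2 - Δ_1) = 36
  2·σ_2 + 8·σ_3 + 2·σ_4 = 6(Δ_3 - Δ_2) = -57
Clamped end conditions give two more equations: 2h_0·σ_0 + h_0·σ_1 = 6(Δ_0 - s'(2)) = 12 and h_3·σ_3 + 2h_3·σ_4 = 6(s'(10) - Δ_3) = 15.
Solving: σ_0 = 411/112, σ_1 = -75/56, σ_2 = 123/16, σ_3 = -639/56, σ_4 = 1059/112.

7.6875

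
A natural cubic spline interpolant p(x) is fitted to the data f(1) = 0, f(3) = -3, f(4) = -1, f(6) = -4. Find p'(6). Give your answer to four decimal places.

-2.9000

Put M_i = p'' at the i-th knot. Here h = (2, 1, 2) and Δ = (-3/2, 2, -3/2), so the interior equations h_(i-1)·M_(i-1) + 2(h_(i-1)+h_i)·M_i + h_i·M_(i+1) = 6(Δ_i − Δ_(i-1)) read
  2·M_0 + 6·M_1 + 1·M_2 = 6(Δ_1 - Δ_0) = 21
  1·M_1 + 6·M_2 + 2·M_3 = 6(Δ_2 - Δ_1) = -21
Natural end conditions: M_0 = M_3 = 0.
Solving: M_0 = 0, M_1 = 21/5, M_2 = -21/5, M_3 = 0.
On [4, 6], p'(x) = b_2 + 2c_2·(x - 4) + 3d_2·(x - 4)² with b_2 = Δ_2 - h_2(2M_2 + M_3)/6 = 13/10, c_2 = M_2/2 = -21/10, d_2 = (M_3 - M_2)/(6h_2) = 7/20. So p'(6) = -29/10.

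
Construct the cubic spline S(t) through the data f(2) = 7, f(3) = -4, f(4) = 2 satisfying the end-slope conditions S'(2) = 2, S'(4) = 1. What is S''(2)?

-65

Put σ_i = S'' at the i-th knot. Here h = (1, 1) and Δ = (-11, 6), so the interior equations h_(i-1)·σ_(i-1) + 2(h_(i-1)+h_i)·σ_i + h_i·σ_(i+1) = 6(Δ_i − Δ_(i-1)) read
  1·σ_0 + 4·σ_1 + 1·σ_2 = 6(Δ_1 - Δ_0) = 102
Clamped end conditions give two more equations: 2h_0·σ_0 + h_0·σ_1 = 6(Δ_0 - S'(2)) = -78 and h_1·σ_1 + 2h_1·σ_2 = 6(S'(4) - Δ_1) = -30.
Forward elimination and back-substitution give σ_0 = -65, σ_1 = 52, σ_2 = -41.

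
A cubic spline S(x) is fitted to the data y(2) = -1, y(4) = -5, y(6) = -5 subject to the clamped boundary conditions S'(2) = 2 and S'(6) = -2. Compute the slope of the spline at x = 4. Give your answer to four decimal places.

-1.5000

Put m_i = S'' at the i-th knot. Here h = (2, 2) and Δ = (-2, 0), so the interior equations h_(i-1)·m_(i-1) + 2(h_(i-1)+h_i)·m_i + h_i·m_(i+1) = 6(Δ_i − Δ_(i-1)) read
  2·m_0 + 8·m_1 + 2·m_2 = 6(Δ_1 - Δ_0) = 12
Clamped end conditions give two more equations: 2h_0·m_0 + h_0·m_1 = 6(Δ_0 - S'(2)) = -24 and h_1·m_1 + 2h_1·m_2 = 6(S'(6) - Δ_1) = -12.
Hence m_0 = -17/2, m_1 = 5, m_2 = -11/2.
On [4, 6], S'(x) = b_1 + 2c_1·(x - 4) + 3d_1·(x - 4)² with b_1 = Δ_1 - h_1(2m_1 + m_2)/6 = -3/2, c_1 = m_1/2 = 5/2, d_1 = (m_2 - m_1)/(6h_1) = -7/8. So S'(4) = -3/2.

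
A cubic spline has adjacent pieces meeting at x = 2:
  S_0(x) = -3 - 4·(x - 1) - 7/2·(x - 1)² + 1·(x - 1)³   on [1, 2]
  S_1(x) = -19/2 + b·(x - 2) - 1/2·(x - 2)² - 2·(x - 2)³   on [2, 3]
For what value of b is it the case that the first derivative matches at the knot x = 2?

S_0'(x) = -4 - 7·(x - 1) + 3·(x - 1)², so S_0'(2) = -8. On the right, S_1'(2) = b, so b = -8.

-8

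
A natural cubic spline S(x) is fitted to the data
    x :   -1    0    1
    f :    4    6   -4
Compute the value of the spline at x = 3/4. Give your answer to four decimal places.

Let σ_i = S''(x_i). Step sizes h_i = 1, 1; slopes of the chords Δ_i = (y_(i+1) - y_i)/h_i = 2, -10.
  1·σ_0 + 4·σ_1 + 1·σ_2 = 6(Δ_1 - Δ_0) = -72
Natural end conditions: σ_0 = σ_2 = 0.
Solving the tridiagonal system: σ_0 = 0, σ_1 = -18, σ_2 = 0.
On [0, 1], S(x) = 6 - 4·x - 9·x² + 3·x³.
With x = 3/4: S(3/4) = -51/64.

-0.7969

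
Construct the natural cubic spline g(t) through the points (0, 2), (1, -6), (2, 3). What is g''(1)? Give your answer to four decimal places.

With m_i denoting the second derivative at x_i, h_i = 1, 1, and Δ_i = (y_(i+1) − y_i)/h_i = -8, 9:
  1·m_0 + 4·m_1 + 1·m_2 = 6(Δ_1 - Δ_0) = 102
Natural end conditions: m_0 = m_2 = 0.
Solving: m_0 = 0, m_1 = 51/2, m_2 = 0.

25.5000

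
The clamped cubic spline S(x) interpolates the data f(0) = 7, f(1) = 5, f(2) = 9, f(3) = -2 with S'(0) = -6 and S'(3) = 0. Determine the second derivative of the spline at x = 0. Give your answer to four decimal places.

Let M_i = S''(x_i). Step sizes h_i = 1, 1, 1; slopes of the chords Δ_i = (y_(i+1) - y_i)/h_i = -2, 4, -11.
  1·M_0 + 4·M_1 + 1·M_2 = 6(Δ_1 - Δ_0) = 36
  1·M_1 + 4·M_2 + 1·M_3 = 6(Δ_2 - Δ_1) = -90
Clamped end conditions give two more equations: 2h_0·M_0 + h_0·M_1 = 6(Δ_0 - S'(0)) = 24 and h_2·M_2 + 2h_2·M_3 = 6(S'(3) - Δ_2) = 66.
Solving the tridiagonal system: M_0 = 14/5, M_1 = 92/5, M_2 = -202/5, M_3 = 266/5.

2.8000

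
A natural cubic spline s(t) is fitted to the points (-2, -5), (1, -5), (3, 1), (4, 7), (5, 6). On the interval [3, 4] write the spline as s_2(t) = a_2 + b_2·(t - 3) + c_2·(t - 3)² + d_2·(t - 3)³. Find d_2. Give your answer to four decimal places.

-2.7196

Write M_i for s''(x_i). With h_i = 3, 2, 1, 1 and divided differences Δ_i = 0, 3, 6, -1, the continuity of s' gives the tridiagonal system
  3·M_0 + 10·M_1 + 2·M_2 = 6(Δ_1 - Δ_0) = 18
  2·M_1 + 6·M_2 + 1·M_3 = 6(Δ_2 - Δ_1) = 18
  1·M_2 + 4·M_3 + 1·M_4 = 6(Δ_3 - Δ_2) = -42
Natural end conditions: M_0 = M_4 = 0.
Solving the tridiagonal system: M_0 = 0, M_1 = 93/107, M_2 = 498/107, M_3 = -1248/107, M_4 = 0.
On [3, 4], with s_2(t) = a_2 + b_2·(t - 3) + c_2·(t - 3)² + d_2·(t - 3)³: c_2 = M_2/2 = 249/107, d_2 = (M_3 - M_2)/(6h_2) = -291/107, b_2 = Δ_2 - h_2(2M_2 + M_3)/6 = 684/107.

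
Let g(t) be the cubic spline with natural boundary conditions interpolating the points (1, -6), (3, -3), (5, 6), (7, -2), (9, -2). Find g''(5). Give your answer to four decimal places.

Write σ_i for g''(x_i). With h_i = 2, 2, 2, 2 and divided differences Δ_i = 3/2, 9/2, -4, 0, the continuity of g' gives the tridiagonal system
  2·σ_0 + 8·σ_1 + 2·σ_2 = 6(Δ_1 - Δ_0) = 18
  2·σ_1 + 8·σ_2 + 2·σ_3 = 6(Δ_2 - Δ_1) = -51
  2·σ_2 + 8·σ_3 + 2·σ_4 = 6(Δ_3 - Δ_2) = 24
Natural end conditions: σ_0 = σ_4 = 0.
Solving: σ_0 = 0, σ_1 = 249/56, σ_2 = -123/14, σ_3 = 291/56, σ_4 = 0.

-8.7857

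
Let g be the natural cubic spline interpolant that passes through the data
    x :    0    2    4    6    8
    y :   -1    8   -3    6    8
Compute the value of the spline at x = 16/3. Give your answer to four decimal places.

Write M_i for g''(x_i). With h_i = 2, 2, 2, 2 and divided differences Δ_i = 9/2, -11/2, 9/2, 1, the continuity of g' gives the tridiagonal system
  2·M_0 + 8·M_1 + 2·M_2 = 6(Δ_1 - Δ_0) = -60
  2·M_1 + 8·M_2 + 2·M_3 = 6(Δ_2 - Δ_1) = 60
  2·M_2 + 8·M_3 + 2·M_4 = 6(Δ_3 - Δ_2) = -21
Natural end conditions: M_0 = M_4 = 0.
Solving the tridiagonal system: M_0 = 0, M_1 = -1161/112, M_2 = 321/28, M_3 = -615/112, M_4 = 0.
On [4, 6], g(x) = -3 - 21/16·(x - 4) + 321/56·(x - 4)² - 633/448·(x - 4)³.
With (x - 4) = 4/3: g(16/3) = 527/252.

2.0913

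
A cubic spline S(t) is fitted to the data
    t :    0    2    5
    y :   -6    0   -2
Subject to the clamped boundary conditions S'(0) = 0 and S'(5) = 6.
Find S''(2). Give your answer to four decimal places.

-6.8000

With m_i denoting the second derivative at x_i, h_i = 2, 3, and Δ_i = (y_(i+1) − y_i)/h_i = 3, -2/3:
  2·m_0 + 10·m_1 + 3·m_2 = 6(Δ_1 - Δ_0) = -22
Clamped end conditions give two more equations: 2h_0·m_0 + h_0·m_1 = 6(Δ_0 - S'(0)) = 18 and h_1·m_1 + 2h_1·m_2 = 6(S'(5) - Δ_1) = 40.
Solving the tridiagonal system: m_0 = 79/10, m_1 = -34/5, m_2 = 151/15.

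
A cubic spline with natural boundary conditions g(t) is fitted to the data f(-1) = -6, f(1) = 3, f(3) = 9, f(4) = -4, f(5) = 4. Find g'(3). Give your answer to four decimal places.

-11.2917

Let M_i = g''(x_i). Step sizes h_i = 2, 2, 1, 1; slopes of the chords Δ_i = (y_(i+1) - y_i)/h_i = 9/2, 3, -13, 8.
  2·M_0 + 8·M_1 + 2·M_2 = 6(Δ_1 - Δ_0) = -9
  2·M_1 + 6·M_2 + 1·M_3 = 6(Δ_2 - Δ_1) = -96
  1·M_2 + 4·M_3 + 1·M_4 = 6(Δ_3 - Δ_2) = 126
Natural end conditions: M_0 = M_4 = 0.
Hence M_0 = 0, M_1 = 271/56, M_2 = -167/7, M_3 = 1049/28, M_4 = 0.
On [3, 4], g'(t) = b_2 + 2c_2·(t - 3) + 3d_2·(t - 3)² with b_2 = Δ_2 - h_2(2M_2 + M_3)/6 = -271/24, c_2 = M_2/2 = -167/14, d_2 = (M_3 - M_2)/(6h_2) = 1717/168. So g'(3) = -271/24.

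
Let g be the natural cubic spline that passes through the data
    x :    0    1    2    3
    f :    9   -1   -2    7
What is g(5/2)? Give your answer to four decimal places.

1.7250

Write M_i for g''(x_i). With h_i = 1, 1, 1 and divided differences Δ_i = -10, -1, 9, the continuity of g' gives the tridiagonal system
  1·M_0 + 4·M_1 + 1·M_2 = 6(Δ_1 - Δ_0) = 54
  1·M_1 + 4·M_2 + 1·M_3 = 6(Δ_2 - Δ_1) = 60
Natural end conditions: M_0 = M_3 = 0.
Solving: M_0 = 0, M_1 = 52/5, M_2 = 62/5, M_3 = 0.
On [2, 3], g(x) = -2 + 73/15·(x - 2) + 31/5·(x - 2)² - 31/15·(x - 2)³.
With (x - 2) = 1/2: g(5/2) = 69/40.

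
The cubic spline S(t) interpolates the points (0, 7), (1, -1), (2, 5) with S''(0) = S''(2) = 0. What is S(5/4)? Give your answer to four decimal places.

Write M_i for S''(x_i). With h_i = 1, 1 and divided differences Δ_i = -8, 6, the continuity of S' gives the tridiagonal system
  1·M_0 + 4·M_1 + 1·M_2 = 6(Δ_1 - Δ_0) = 84
Natural end conditions: M_0 = M_2 = 0.
Solving: M_0 = 0, M_1 = 21, M_2 = 0.
On [1, 2], S(t) = -1 - 1·(t - 1) + 21/2·(t - 1)² - 7/2·(t - 1)³.
With (t - 1) = 1/4: S(5/4) = -83/128.

-0.6484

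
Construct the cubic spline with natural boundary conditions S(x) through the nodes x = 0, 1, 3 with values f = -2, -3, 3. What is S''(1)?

Write σ_i for S''(x_i). With h_i = 1, 2 and divided differences Δ_i = -1, 3, the continuity of S' gives the tridiagonal system
  1·σ_0 + 6·σ_1 + 2·σ_2 = 6(Δ_1 - Δ_0) = 24
Natural end conditions: σ_0 = σ_2 = 0.
Solving: σ_0 = 0, σ_1 = 4, σ_2 = 0.

4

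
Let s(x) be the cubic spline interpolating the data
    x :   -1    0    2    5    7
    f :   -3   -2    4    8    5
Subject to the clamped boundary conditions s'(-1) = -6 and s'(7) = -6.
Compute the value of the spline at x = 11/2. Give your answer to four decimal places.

Let M_i = s''(x_i). Step sizes h_i = 1, 2, 3, 2; slopes of the chords Δ_i = (y_(i+1) - y_i)/h_i = 1, 3, 4/3, -3/2.
  1·M_0 + 6·M_1 + 2·M_2 = 6(Δ_1 - Δ_0) = 12
  2·M_1 + 10·M_2 + 3·M_3 = 6(Δ_2 - Δ_1) = -10
  3·M_2 + 10·M_3 + 2·M_4 = 6(Δ_3 - Δ_2) = -17
Clamped end conditions give two more equations: 2h_0·M_0 + h_0·M_1 = 6(Δ_0 - s'(-1)) = 42 and h_3·M_3 + 2h_3·M_4 = 6(s'(7) - Δ_3) = -27.
Hence M_0 = 5923/273, M_1 = -380/273, M_2 = -367/546, M_3 = -15/91, M_4 = -2427/364.
On [5, 7], s(x) = 8 + 303/364·(x - 5) - 15/182·(x - 5)² - 789/1456·(x - 5)³.
With (x - 5) = 1/2: s(11/2) = 97003/11648.

8.3279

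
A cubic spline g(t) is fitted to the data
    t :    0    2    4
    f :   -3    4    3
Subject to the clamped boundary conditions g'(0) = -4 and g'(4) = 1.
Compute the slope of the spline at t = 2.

3

With σ_i denoting the second derivative at x_i, h_i = 2, 2, and Δ_i = (y_(i+1) − y_i)/h_i = 7/2, -1/2:
  2·σ_0 + 8·σ_1 + 2·σ_2 = 6(Δ_1 - Δ_0) = -24
Clamped end conditions give two more equations: 2h_0·σ_0 + h_0·σ_1 = 6(Δ_0 - g'(0)) = 45 and h_1·σ_1 + 2h_1·σ_2 = 6(g'(4) - Δ_1) = 9.
Hence σ_0 = 31/2, σ_1 = -17/2, σ_2 = 13/2.
On [2, 4], g'(t) = b_1 + 2c_1·(t - 2) + 3d_1·(t - 2)² with b_1 = Δ_1 - h_1(2σ_1 + σ_2)/6 = 3, c_1 = σ_1/2 = -17/4, d_1 = (σ_2 - σ_1)/(6h_1) = 5/4. So g'(2) = 3.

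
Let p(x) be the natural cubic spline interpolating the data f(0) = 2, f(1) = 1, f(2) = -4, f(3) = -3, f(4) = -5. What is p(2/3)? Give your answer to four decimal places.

Write σ_i for p''(x_i). With h_i = 1, 1, 1, 1 and divided differences Δ_i = -1, -5, 1, -2, the continuity of p' gives the tridiagonal system
  1·σ_0 + 4·σ_1 + 1·σ_2 = 6(Δ_1 - Δ_0) = -24
  1·σ_1 + 4·σ_2 + 1·σ_3 = 6(Δ_2 - Δ_1) = 36
  1·σ_2 + 4·σ_3 + 1·σ_4 = 6(Δ_3 - Δ_2) = -18
Natural end conditions: σ_0 = σ_4 = 0.
Forward elimination and back-substitution give σ_0 = 0, σ_1 = -261/28, σ_2 = 93/7, σ_3 = -219/28, σ_4 = 0.
On [0, 1], p(x) = 2 + 31/56·x + 0·x² - 87/56·x³.
With x = 2/3: p(2/3) = 481/252.

1.9087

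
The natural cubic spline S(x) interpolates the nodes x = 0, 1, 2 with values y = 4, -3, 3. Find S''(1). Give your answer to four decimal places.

19.5000

Write σ_i for S''(x_i). With h_i = 1, 1 and divided differences Δ_i = -7, 6, the continuity of S' gives the tridiagonal system
  1·σ_0 + 4·σ_1 + 1·σ_2 = 6(Δ_1 - Δ_0) = 78
Natural end conditions: σ_0 = σ_2 = 0.
Hence σ_0 = 0, σ_1 = 39/2, σ_2 = 0.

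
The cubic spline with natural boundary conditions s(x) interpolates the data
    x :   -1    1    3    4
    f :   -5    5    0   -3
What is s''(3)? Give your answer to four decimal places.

1.5000

Write m_i for s''(x_i). With h_i = 2, 2, 1 and divided differences Δ_i = 5, -5/2, -3, the continuity of s' gives the tridiagonal system
  2·m_0 + 8·m_1 + 2·m_2 = 6(Δ_1 - Δ_0) = -45
  2·m_1 + 6·m_2 + 1·m_3 = 6(Δ_2 - Δ_1) = -3
Natural end conditions: m_0 = m_3 = 0.
Forward elimination and back-substitution give m_0 = 0, m_1 = -6, m_2 = 3/2, m_3 = 0.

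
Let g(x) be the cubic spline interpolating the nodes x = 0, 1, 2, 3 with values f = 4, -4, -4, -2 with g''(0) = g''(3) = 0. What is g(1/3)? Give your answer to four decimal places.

With σ_i denoting the second derivative at x_i, h_i = 1, 1, 1, and Δ_i = (y_(i+1) − y_i)/h_i = -8, 0, 2:
  1·σ_0 + 4·σ_1 + 1·σ_2 = 6(Δ_1 - Δ_0) = 48
  1·σ_1 + 4·σ_2 + 1·σ_3 = 6(Δ_2 - Δ_1) = 12
Natural end conditions: σ_0 = σ_3 = 0.
Solving the tridiagonal system: σ_0 = 0, σ_1 = 12, σ_2 = 0, σ_3 = 0.
On [0, 1], g(x) = 4 - 10·x + 0·x² + 2·x³.
With x = 1/3: g(1/3) = 20/27.

0.7407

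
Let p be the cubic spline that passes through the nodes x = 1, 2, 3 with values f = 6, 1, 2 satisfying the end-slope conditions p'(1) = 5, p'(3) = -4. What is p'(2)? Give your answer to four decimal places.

-3.2500

With σ_i denoting the second derivative at x_i, h_i = 1, 1, and Δ_i = (y_(i+1) − y_i)/h_i = -5, 1:
  1·σ_0 + 4·σ_1 + 1·σ_2 = 6(Δ_1 - Δ_0) = 36
Clamped end conditions give two more equations: 2h_0·σ_0 + h_0·σ_1 = 6(Δ_0 - p'(1)) = -60 and h_1·σ_1 + 2h_1·σ_2 = 6(p'(3) - Δ_1) = -30.
Forward elimination and back-substitution give σ_0 = -87/2, σ_1 = 27, σ_2 = -57/2.
On [2, 3], p'(x) = b_1 + 2c_1·(x - 2) + 3d_1·(x - 2)² with b_1 = Δ_1 - h_1(2σ_1 + σ_2)/6 = -13/4, c_1 = σ_1/2 = 27/2, d_1 = (σ_2 - σ_1)/(6h_1) = -37/4. So p'(2) = -13/4.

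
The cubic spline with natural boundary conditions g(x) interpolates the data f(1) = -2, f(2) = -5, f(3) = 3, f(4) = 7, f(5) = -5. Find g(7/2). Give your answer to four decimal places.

Let M_i = g''(x_i). Step sizes h_i = 1, 1, 1, 1; slopes of the chords Δ_i = (y_(i+1) - y_i)/h_i = -3, 8, 4, -12.
  1·M_0 + 4·M_1 + 1·M_2 = 6(Δ_1 - Δ_0) = 66
  1·M_1 + 4·M_2 + 1·M_3 = 6(Δ_2 - Δ_1) = -24
  1·M_2 + 4·M_3 + 1·M_4 = 6(Δ_3 - Δ_2) = -96
Natural end conditions: M_0 = M_4 = 0.
Solving the tridiagonal system: M_0 = 0, M_1 = 495/28, M_2 = -33/7, M_3 = -639/28, M_4 = 0.
On [3, 4], g(x) = 3 + 75/8·(x - 3) - 33/14·(x - 3)² - 169/56·(x - 3)³.
With (x - 3) = 1/2: g(7/2) = 3011/448.

6.7210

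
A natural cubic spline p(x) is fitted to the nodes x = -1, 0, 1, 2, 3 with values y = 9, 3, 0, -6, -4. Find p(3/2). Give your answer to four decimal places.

-3.2879

Let M_i = p''(x_i). Step sizes h_i = 1, 1, 1, 1; slopes of the chords Δ_i = (y_(i+1) - y_i)/h_i = -6, -3, -6, 2.
  1·M_0 + 4·M_1 + 1·M_2 = 6(Δ_1 - Δ_0) = 18
  1·M_1 + 4·M_2 + 1·M_3 = 6(Δ_2 - Δ_1) = -18
  1·M_2 + 4·M_3 + 1·M_4 = 6(Δ_3 - Δ_2) = 48
Natural end conditions: M_0 = M_4 = 0.
Hence M_0 = 0, M_1 = 195/28, M_2 = -69/7, M_3 = 405/28, M_4 = 0.
On [1, 2], p(x) = 0 - 41/8·(x - 1) - 69/14·(x - 1)² + 227/56·(x - 1)³.
With (x - 1) = 1/2: p(3/2) = -1473/448.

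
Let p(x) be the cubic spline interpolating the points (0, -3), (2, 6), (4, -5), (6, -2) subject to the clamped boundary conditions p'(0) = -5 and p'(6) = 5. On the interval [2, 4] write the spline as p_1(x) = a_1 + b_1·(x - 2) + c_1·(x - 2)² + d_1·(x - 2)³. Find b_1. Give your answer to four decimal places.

1.6667

With M_i denoting the second derivative at x_i, h_i = 2, 2, 2, and Δ_i = (y_(i+1) − y_i)/h_i = 9/2, -11/2, 3/2:
  2·M_0 + 8·M_1 + 2·M_2 = 6(Δ_1 - Δ_0) = -60
  2·M_1 + 8·M_2 + 2·M_3 = 6(Δ_2 - Δ_1) = 42
Clamped end conditions give two more equations: 2h_0·M_0 + h_0·M_1 = 6(Δ_0 - p'(0)) = 57 and h_2·M_2 + 2h_2·M_3 = 6(p'(6) - Δ_2) = 21.
Forward elimination and back-substitution give M_0 = 131/6, M_1 = -91/6, M_2 = 53/6, M_3 = 5/6.
On [2, 4], with p_1(x) = a_1 + b_1·(x - 2) + c_1·(x - 2)² + d_1·(x - 2)³: c_1 = M_1/2 = -91/12, d_1 = (M_2 - M_1)/(6h_1) = 2, b_1 = Δ_1 - h_1(2M_1 + M_2)/6 = 5/3.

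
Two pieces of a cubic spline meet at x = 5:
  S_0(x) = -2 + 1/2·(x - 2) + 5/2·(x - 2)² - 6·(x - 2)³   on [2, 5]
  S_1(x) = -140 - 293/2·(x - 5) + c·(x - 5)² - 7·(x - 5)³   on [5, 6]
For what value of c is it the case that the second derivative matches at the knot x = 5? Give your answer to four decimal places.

S_0''(x) = 5 - 36·(x - 2), so S_0''(5) = -103. On the right, S_1''(5) = 2c, so c = -103/2.

-51.5000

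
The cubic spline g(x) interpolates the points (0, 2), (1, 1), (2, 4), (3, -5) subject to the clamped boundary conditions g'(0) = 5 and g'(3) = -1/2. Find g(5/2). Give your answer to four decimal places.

Put σ_i = g'' at the i-th knot. Here h = (1, 1, 1) and Δ = (-1, 3, -9), so the interior equations h_(i-1)·σ_(i-1) + 2(h_(i-1)+h_i)·σ_i + h_i·σ_(i+1) = 6(Δ_i − Δ_(i-1)) read
  1·σ_0 + 4·σ_1 + 1·σ_2 = 6(Δ_1 - Δ_0) = 24
  1·σ_1 + 4·σ_2 + 1·σ_3 = 6(Δ_2 - Δ_1) = -72
Clamped end conditions give two more equations: 2h_0·σ_0 + h_0·σ_1 = 6(Δ_0 - g'(0)) = -36 and h_2·σ_2 + 2h_2·σ_3 = 6(g'(3) - Δ_2) = 51.
Solving the tridiagonal system: σ_0 = -433/15, σ_1 = 326/15, σ_2 = -511/15, σ_3 = 638/15.
On [2, 3], g(x) = 4 - 71/15·(x - 2) - 511/30·(x - 2)² + 383/30·(x - 2)³.
With (x - 2) = 1/2: g(5/2) = -247/240.

-1.0292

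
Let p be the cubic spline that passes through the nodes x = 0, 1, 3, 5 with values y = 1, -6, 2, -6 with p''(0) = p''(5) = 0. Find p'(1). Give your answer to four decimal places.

Let M_i = p''(x_i). Step sizes h_i = 1, 2, 2; slopes of the chords Δ_i = (y_(i+1) - y_i)/h_i = -7, 4, -4.
  1·M_0 + 6·M_1 + 2·M_2 = 6(Δ_1 - Δ_0) = 66
  2·M_1 + 8·M_2 + 2·M_3 = 6(Δ_2 - Δ_1) = -48
Natural end conditions: M_0 = M_3 = 0.
Solving the tridiagonal system: M_0 = 0, M_1 = 156/11, M_2 = -105/11, M_3 = 0.
On [1, 3], p'(x) = b_1 + 2c_1·(x - 1) + 3d_1·(x - 1)² with b_1 = Δ_1 - h_1(2M_1 + M_2)/6 = -25/11, c_1 = M_1/2 = 78/11, d_1 = (M_2 - M_1)/(6h_1) = -87/44. So p'(1) = -25/11.

-2.2727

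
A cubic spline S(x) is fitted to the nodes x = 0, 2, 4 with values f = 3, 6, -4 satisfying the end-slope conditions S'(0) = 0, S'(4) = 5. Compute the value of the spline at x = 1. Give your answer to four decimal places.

With M_i denoting the second derivative at x_i, h_i = 2, 2, and Δ_i = (y_(i+1) − y_i)/h_i = 3/2, -5:
  2·M_0 + 8·M_1 + 2·M_2 = 6(Δ_1 - Δ_0) = -39
Clamped end conditions give two more equations: 2h_0·M_0 + h_0·M_1 = 6(Δ_0 - S'(0)) = 9 and h_1·M_1 + 2h_1·M_2 = 6(S'(4) - Δ_1) = 60.
Solving: M_0 = 67/8, M_1 = -49/4, M_2 = 169/8.
On [0, 2], S(x) = 3 + 0·x + 67/16·x² - 55/32·x³.
With x = 1: S(1) = 175/32.

5.4688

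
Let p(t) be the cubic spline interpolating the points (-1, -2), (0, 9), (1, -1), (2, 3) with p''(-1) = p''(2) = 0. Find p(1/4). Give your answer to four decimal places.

Put σ_i = p'' at the i-th knot. Here h = (1, 1, 1) and Δ = (11, -10, 4), so the interior equations h_(i-1)·σ_(i-1) + 2(h_(i-1)+h_i)·σ_i + h_i·σ_(i+1) = 6(Δ_i − Δ_(i-1)) read
  1·σ_0 + 4·σ_1 + 1·σ_2 = 6(Δ_1 - Δ_0) = -126
  1·σ_1 + 4·σ_2 + 1·σ_3 = 6(Δ_2 - Δ_1) = 84
Natural end conditions: σ_0 = σ_3 = 0.
Solving the tridiagonal system: σ_0 = 0, σ_1 = -196/5, σ_2 = 154/5, σ_3 = 0.
On [0, 1], p(t) = 9 - 31/15·t - 98/5·t² + 35/3·t³.
With t = 1/4: p(1/4) = 2381/320.

7.4406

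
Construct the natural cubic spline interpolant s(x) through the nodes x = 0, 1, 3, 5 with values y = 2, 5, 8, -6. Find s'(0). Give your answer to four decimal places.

Write σ_i for s''(x_i). With h_i = 1, 2, 2 and divided differences Δ_i = 3, 3/2, -7, the continuity of s' gives the tridiagonal system
  1·σ_0 + 6·σ_1 + 2·σ_2 = 6(Δ_1 - Δ_0) = -9
  2·σ_1 + 8·σ_2 + 2·σ_3 = 6(Δ_2 - Δ_1) = -51
Natural end conditions: σ_0 = σ_3 = 0.
Solving: σ_0 = 0, σ_1 = 15/22, σ_2 = -72/11, σ_3 = 0.
On [0, 1], s'(x) = b_0 + 2c_0·x + 3d_0·x² with b_0 = Δ_0 - h_0(2σ_0 + σ_1)/6 = 127/44, c_0 = σ_0/2 = 0, d_0 = (σ_1 - σ_0)/(6h_0) = 5/44. So s'(0) = 127/44.

2.8864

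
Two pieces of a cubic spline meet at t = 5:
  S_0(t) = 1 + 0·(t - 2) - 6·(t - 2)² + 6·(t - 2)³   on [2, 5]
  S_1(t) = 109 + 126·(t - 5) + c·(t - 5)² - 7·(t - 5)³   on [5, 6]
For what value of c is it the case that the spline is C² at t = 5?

S_0''(t) = -12 + 36·(t - 2), so S_0''(5) = 96. On the right, S_1''(5) = 2c, so c = 48.

48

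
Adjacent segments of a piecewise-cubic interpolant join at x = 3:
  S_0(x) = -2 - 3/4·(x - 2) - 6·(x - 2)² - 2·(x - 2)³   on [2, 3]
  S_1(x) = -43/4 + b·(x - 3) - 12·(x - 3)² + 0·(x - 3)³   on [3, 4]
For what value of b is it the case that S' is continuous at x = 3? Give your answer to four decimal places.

S_0'(x) = -3/4 - 12·(x - 2) - 6·(x - 2)², so S_0'(3) = -75/4. On the right, S_1'(3) = b, so b = -75/4.

-18.7500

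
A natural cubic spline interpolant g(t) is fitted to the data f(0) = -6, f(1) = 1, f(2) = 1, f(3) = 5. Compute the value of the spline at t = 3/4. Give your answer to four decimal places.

-0.0500

Write σ_i for g''(x_i). With h_i = 1, 1, 1 and divided differences Δ_i = 7, 0, 4, the continuity of g' gives the tridiagonal system
  1·σ_0 + 4·σ_1 + 1·σ_2 = 6(Δ_1 - Δ_0) = -42
  1·σ_1 + 4·σ_2 + 1·σ_3 = 6(Δ_2 - Δ_1) = 24
Natural end conditions: σ_0 = σ_3 = 0.
Forward elimination and back-substitution give σ_0 = 0, σ_1 = -64/5, σ_2 = 46/5, σ_3 = 0.
On [0, 1], g(t) = -6 + 137/15·t + 0·t² - 32/15·t³.
With t = 3/4: g(3/4) = -1/20.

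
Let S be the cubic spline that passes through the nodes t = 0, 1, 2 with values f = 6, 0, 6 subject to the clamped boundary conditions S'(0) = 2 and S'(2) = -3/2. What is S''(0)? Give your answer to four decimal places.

Let M_i = S''(x_i). Step sizes h_i = 1, 1; slopes of the chords Δ_i = (y_(i+1) - y_i)/h_i = -6, 6.
  1·M_0 + 4·M_1 + 1·M_2 = 6(Δ_1 - Δ_0) = 72
Clamped end conditions give two more equations: 2h_0·M_0 + h_0·M_1 = 6(Δ_0 - S'(0)) = -48 and h_1·M_1 + 2h_1·M_2 = 6(S'(2) - Δ_1) = -45.
Forward elimination and back-substitution give M_0 = -175/4, M_1 = 79/2, M_2 = -169/4.

-43.7500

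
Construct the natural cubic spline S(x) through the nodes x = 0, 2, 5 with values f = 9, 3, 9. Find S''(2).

3

With M_i denoting the second derivative at x_i, h_i = 2, 3, and Δ_i = (y_(i+1) − y_i)/h_i = -3, 2:
  2·M_0 + 10·M_1 + 3·M_2 = 6(Δ_1 - Δ_0) = 30
Natural end conditions: M_0 = M_2 = 0.
Solving: M_0 = 0, M_1 = 3, M_2 = 0.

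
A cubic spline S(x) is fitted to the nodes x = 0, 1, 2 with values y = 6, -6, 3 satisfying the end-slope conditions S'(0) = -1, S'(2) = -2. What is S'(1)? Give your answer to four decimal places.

Put M_i = S'' at the i-th knot. Here h = (1, 1) and Δ = (-12, 9), so the interior equations h_(i-1)·M_(i-1) + 2(h_(i-1)+h_i)·M_i + h_i·M_(i+1) = 6(Δ_i − Δ_(i-1)) read
  1·M_0 + 4·M_1 + 1·M_2 = 6(Δ_1 - Δ_0) = 126
Clamped end conditions give two more equations: 2h_0·M_0 + h_0·M_1 = 6(Δ_0 - S'(0)) = -66 and h_1·M_1 + 2h_1·M_2 = 6(S'(2) - Δ_1) = -66.
Forward elimination and back-substitution give M_0 = -65, M_1 = 64, M_2 = -65.
On [1, 2], S'(x) = b_1 + 2c_1·(x - 1) + 3d_1·(x - 1)² with b_1 = Δ_1 - h_1(2M_1 + M_2)/6 = -3/2, c_1 = M_1/2 = 32, d_1 = (M_2 - M_1)/(6h_1) = -43/2. So S'(1) = -3/2.

-1.5000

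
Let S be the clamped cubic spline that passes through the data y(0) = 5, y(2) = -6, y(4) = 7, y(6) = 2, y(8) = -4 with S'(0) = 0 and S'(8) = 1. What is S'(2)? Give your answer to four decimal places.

Let m_i = S''(x_i). Step sizes h_i = 2, 2, 2, 2; slopes of the chords Δ_i = (y_(i+1) - y_i)/h_i = -11/2, 13/2, -5/2, -3.
  2·m_0 + 8·m_1 + 2·m_2 = 6(Δ_1 - Δ_0) = 72
  2·m_1 + 8·m_2 + 2·m_3 = 6(Δ_2 - Δ_1) = -54
  2·m_2 + 8·m_3 + 2·m_4 = 6(Δ_3 - Δ_2) = -3
Clamped end conditions give two more equations: 2h_0·m_0 + h_0·m_1 = 6(Δ_0 - S'(0)) = -33 and h_3·m_3 + 2h_3·m_4 = 6(S'(8) - Δ_3) = 24.
Solving the tridiagonal system: m_0 = -1807/112, m_1 = 883/56, m_2 = -175/16, m_3 = 55/56, m_4 = 617/112.
On [2, 4], S'(t) = b_1 + 2c_1·(t - 2) + 3d_1·(t - 2)² with b_1 = Δ_1 - h_1(2m_1 + m_2)/6 = -41/112, c_1 = m_1/2 = 883/112, d_1 = (m_2 - m_1)/(6h_1) = -997/448. So S'(2) = -41/112.

-0.3661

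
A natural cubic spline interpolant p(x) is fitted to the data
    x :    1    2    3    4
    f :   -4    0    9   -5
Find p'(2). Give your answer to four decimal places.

9.7333

Let m_i = p''(x_i). Step sizes h_i = 1, 1, 1; slopes of the chords Δ_i = (y_(i+1) - y_i)/h_i = 4, 9, -14.
  1·m_0 + 4·m_1 + 1·m_2 = 6(Δ_1 - Δ_0) = 30
  1·m_1 + 4·m_2 + 1·m_3 = 6(Δ_2 - Δ_1) = -138
Natural end conditions: m_0 = m_3 = 0.
Solving: m_0 = 0, m_1 = 86/5, m_2 = -194/5, m_3 = 0.
On [2, 3], p'(x) = b_1 + 2c_1·(x - 2) + 3d_1·(x - 2)² with b_1 = Δ_1 - h_1(2m_1 + m_2)/6 = 146/15, c_1 = m_1/2 = 43/5, d_1 = (m_2 - m_1)/(6h_1) = -28/3. So p'(2) = 146/15.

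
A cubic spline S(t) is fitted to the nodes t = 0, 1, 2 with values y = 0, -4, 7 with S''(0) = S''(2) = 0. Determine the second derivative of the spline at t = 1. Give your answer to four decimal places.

Let σ_i = S''(x_i). Step sizes h_i = 1, 1; slopes of the chords Δ_i = (y_(i+1) - y_i)/h_i = -4, 11.
  1·σ_0 + 4·σ_1 + 1·σ_2 = 6(Δ_1 - Δ_0) = 90
Natural end conditions: σ_0 = σ_2 = 0.
Solving: σ_0 = 0, σ_1 = 45/2, σ_2 = 0.

22.5000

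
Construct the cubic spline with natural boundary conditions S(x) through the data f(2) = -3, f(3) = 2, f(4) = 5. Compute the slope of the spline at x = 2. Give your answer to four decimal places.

Write σ_i for S''(x_i). With h_i = 1, 1 and divided differences Δ_i = 5, 3, the continuity of S' gives the tridiagonal system
  1·σ_0 + 4·σ_1 + 1·σ_2 = 6(Δ_1 - Δ_0) = -12
Natural end conditions: σ_0 = σ_2 = 0.
Forward elimination and back-substitution give σ_0 = 0, σ_1 = -3, σ_2 = 0.
On [2, 3], S'(x) = b_0 + 2c_0·(x - 2) + 3d_0·(x - 2)² with b_0 = Δ_0 - h_0(2σ_0 + σ_1)/6 = 11/2, c_0 = σ_0/2 = 0, d_0 = (σ_1 - σ_0)/(6h_0) = -1/2. So S'(2) = 11/2.

5.5000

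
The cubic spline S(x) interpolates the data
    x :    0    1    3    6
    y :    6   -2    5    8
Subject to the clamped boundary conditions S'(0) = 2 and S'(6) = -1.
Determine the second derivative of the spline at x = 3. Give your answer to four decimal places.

-5.7895

Write M_i for S''(x_i). With h_i = 1, 2, 3 and divided differences Δ_i = -8, 7/2, 1, the continuity of S' gives the tridiagonal system
  1·M_0 + 6·M_1 + 2·M_2 = 6(Δ_1 - Δ_0) = 69
  2·M_1 + 10·M_2 + 3·M_3 = 6(Δ_2 - Δ_1) = -15
Clamped end conditions give two more equations: 2h_0·M_0 + h_0·M_1 = 6(Δ_0 - S'(0)) = -60 and h_2·M_2 + 2h_2·M_3 = 6(S'(6) - Δ_2) = -12.
Hence M_0 = -761/19, M_1 = 382/19, M_2 = -110/19, M_3 = 17/19.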